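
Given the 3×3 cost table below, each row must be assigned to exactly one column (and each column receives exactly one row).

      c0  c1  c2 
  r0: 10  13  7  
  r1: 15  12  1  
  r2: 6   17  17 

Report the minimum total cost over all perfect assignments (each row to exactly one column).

optimal assignment: row0→col1 (cost 13), row1→col2 (cost 1), row2→col0 (cost 6)
total = 13 + 1 + 6 = 20

Minimum assignment cost: 20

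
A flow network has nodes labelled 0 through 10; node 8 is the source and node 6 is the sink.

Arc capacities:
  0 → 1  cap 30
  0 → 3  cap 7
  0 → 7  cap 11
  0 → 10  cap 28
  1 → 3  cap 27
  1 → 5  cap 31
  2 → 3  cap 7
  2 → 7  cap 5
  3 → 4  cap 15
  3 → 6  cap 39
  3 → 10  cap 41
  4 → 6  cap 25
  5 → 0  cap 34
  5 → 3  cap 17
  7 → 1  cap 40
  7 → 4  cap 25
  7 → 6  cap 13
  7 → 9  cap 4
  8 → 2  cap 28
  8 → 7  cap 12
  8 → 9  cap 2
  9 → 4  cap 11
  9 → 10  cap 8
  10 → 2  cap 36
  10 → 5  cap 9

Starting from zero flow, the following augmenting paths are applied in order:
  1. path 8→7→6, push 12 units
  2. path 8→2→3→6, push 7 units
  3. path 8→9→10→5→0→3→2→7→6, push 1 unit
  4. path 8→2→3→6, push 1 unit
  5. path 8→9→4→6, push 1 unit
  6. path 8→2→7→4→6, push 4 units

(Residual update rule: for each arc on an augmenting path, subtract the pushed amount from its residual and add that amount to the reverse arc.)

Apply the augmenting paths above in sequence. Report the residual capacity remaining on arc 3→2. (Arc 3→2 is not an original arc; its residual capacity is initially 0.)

Residual capacity of (3,2): 7

after path 1 (8→7→6, push 12): res(3,2)=0
after path 2 (8→2→3→6, push 7): res(3,2)=7
after path 3 (8→9→10→5→0→3→2→7→6, push 1): res(3,2)=6
after path 4 (8→2→3→6, push 1): res(3,2)=7
after path 5 (8→9→4→6, push 1): res(3,2)=7
after path 6 (8→2→7→4→6, push 4): res(3,2)=7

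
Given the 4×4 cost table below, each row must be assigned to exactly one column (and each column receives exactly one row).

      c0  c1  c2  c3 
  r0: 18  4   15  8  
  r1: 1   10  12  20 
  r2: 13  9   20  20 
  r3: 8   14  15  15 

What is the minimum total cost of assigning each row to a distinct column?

Minimum assignment cost: 33

optimal assignment: row0→col3 (cost 8), row1→col0 (cost 1), row2→col1 (cost 9), row3→col2 (cost 15)
total = 8 + 1 + 9 + 15 = 33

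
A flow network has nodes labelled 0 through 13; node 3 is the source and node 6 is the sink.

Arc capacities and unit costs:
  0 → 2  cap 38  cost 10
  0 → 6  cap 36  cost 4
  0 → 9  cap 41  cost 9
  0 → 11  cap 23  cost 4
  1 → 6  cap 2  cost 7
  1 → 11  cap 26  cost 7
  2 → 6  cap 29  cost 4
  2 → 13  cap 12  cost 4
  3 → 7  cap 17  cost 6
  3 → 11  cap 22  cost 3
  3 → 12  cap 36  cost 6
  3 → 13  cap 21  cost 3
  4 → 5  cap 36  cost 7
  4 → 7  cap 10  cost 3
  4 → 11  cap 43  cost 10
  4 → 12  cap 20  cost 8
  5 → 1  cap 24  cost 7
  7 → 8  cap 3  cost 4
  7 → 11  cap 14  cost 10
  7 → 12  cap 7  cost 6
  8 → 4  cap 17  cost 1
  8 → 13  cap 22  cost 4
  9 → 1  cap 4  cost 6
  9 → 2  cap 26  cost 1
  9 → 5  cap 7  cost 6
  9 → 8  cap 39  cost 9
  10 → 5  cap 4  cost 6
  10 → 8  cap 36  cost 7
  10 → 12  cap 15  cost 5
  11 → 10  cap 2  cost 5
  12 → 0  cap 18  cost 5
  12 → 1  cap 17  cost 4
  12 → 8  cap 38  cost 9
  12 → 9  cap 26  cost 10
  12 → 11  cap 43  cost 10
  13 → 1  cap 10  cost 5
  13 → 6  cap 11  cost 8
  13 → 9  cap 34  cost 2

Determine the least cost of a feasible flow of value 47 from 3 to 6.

shortest-cost path #1: 3→13→9→2→6 push 21 @ unit cost 10 (adds 210)
shortest-cost path #2: 3→12→0→6 push 18 @ unit cost 15 (adds 270)
shortest-cost path #3: 3→12→1→6 push 2 @ unit cost 17 (adds 34)
shortest-cost path #4: 3→12→9→2→6 push 5 @ unit cost 21 (adds 105)
shortest-cost path #5: 3→7→8→13→6 push 1 @ unit cost 22 (adds 22)
total cost = 641

Minimum cost for 47 units: 641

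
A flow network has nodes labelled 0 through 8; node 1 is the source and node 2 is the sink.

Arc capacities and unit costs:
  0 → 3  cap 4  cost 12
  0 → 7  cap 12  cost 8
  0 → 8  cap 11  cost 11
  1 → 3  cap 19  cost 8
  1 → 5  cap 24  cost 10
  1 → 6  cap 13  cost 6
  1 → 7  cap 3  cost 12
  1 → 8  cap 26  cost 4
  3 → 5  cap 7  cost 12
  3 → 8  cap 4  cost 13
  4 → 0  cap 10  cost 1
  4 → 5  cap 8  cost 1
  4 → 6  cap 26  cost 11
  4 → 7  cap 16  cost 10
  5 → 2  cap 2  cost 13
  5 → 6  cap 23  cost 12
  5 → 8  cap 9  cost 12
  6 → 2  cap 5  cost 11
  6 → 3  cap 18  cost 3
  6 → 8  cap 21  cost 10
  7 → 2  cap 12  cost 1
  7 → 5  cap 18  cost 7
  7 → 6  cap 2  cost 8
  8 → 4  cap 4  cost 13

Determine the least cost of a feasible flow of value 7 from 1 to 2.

Minimum cost for 7 units: 107

shortest-cost path #1: 1→7→2 push 3 @ unit cost 13 (adds 39)
shortest-cost path #2: 1→6→2 push 4 @ unit cost 17 (adds 68)
total cost = 107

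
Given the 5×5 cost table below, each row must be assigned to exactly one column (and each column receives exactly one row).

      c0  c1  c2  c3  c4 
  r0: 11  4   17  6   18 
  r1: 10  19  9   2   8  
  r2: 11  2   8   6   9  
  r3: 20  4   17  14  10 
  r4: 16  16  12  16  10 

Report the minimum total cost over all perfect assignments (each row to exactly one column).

Minimum assignment cost: 35

optimal assignment: row0→col0 (cost 11), row1→col3 (cost 2), row2→col2 (cost 8), row3→col1 (cost 4), row4→col4 (cost 10)
total = 11 + 2 + 8 + 4 + 10 = 35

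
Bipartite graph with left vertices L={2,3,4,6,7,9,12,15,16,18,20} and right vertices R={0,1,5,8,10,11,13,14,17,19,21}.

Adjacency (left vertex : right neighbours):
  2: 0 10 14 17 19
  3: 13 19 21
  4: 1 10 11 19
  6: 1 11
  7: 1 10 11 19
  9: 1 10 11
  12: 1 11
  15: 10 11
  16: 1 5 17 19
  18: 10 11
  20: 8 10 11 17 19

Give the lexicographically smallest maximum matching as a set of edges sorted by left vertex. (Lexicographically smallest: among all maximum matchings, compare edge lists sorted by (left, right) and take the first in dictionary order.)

|M| = 8 (so the lex-smallest maximum matching has 8 edges)
process left vertices in ascending order; for each, take the smallest-labelled available neighbour that still permits 8 edges overall, or leave it unmatched if none does
lex-smallest matching: {2-0, 3-13, 4-1, 6-11, 7-19, 9-10, 16-5, 20-8}

Lex-smallest maximum matching: {(2,0), (3,13), (4,1), (6,11), (7,19), (9,10), (16,5), (20,8)}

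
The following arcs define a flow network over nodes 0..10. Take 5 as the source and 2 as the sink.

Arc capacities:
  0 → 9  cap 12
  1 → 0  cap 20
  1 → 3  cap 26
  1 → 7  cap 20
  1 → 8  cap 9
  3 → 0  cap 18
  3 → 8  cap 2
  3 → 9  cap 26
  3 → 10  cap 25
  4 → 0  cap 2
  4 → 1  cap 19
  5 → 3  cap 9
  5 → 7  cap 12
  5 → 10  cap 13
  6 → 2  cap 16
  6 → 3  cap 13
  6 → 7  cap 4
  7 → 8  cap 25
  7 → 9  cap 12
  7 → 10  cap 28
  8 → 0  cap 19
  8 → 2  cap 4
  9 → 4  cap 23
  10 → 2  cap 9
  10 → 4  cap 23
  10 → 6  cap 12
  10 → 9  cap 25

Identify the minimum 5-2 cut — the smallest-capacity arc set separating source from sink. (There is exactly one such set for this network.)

Min-cut arcs: {(8,2), (10,2), (10,6)} (total capacity 25)

augment #1: 5→10→2 push 9
augment #2: 5→3→8→2 push 2
augment #3: 5→7→8→2 push 2
augment #4: 5→10→6→2 push 4
augment #5: 5→3→10→6→2 push 7
augment #6: 5→7→10→6→2 push 1
max flow = 25; residual-reachable set from 5 gives S-side
cut edges (S→T): {(8,2), (10,2), (10,6)} total cap 25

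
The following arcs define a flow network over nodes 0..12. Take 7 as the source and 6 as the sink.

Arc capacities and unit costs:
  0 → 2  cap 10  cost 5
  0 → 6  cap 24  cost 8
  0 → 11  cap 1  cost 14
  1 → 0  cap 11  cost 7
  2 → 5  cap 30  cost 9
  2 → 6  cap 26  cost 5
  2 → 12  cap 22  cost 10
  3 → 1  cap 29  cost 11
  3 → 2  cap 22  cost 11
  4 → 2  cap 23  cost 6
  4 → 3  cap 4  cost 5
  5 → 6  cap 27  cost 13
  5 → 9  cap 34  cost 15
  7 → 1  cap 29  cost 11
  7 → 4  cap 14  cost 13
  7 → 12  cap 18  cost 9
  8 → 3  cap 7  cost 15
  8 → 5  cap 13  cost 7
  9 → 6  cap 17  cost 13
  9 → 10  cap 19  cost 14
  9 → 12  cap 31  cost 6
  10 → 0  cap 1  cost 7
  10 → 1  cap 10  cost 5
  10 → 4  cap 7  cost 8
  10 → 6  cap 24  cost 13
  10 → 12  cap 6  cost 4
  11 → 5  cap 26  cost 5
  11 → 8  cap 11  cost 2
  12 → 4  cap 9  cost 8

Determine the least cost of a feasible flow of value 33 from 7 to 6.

Minimum cost for 33 units: 846

shortest-cost path #1: 7→4→2→6 push 14 @ unit cost 24 (adds 336)
shortest-cost path #2: 7→1→0→6 push 11 @ unit cost 26 (adds 286)
shortest-cost path #3: 7→12→4→2→6 push 8 @ unit cost 28 (adds 224)
total cost = 846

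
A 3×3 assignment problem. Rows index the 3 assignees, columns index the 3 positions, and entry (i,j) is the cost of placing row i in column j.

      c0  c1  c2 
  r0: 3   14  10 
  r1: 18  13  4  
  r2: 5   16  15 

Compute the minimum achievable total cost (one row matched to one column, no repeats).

Minimum assignment cost: 23

one of 2 optimal assignments: row0→col0 (cost 3), row1→col2 (cost 4), row2→col1 (cost 16)
total = 3 + 4 + 16 = 23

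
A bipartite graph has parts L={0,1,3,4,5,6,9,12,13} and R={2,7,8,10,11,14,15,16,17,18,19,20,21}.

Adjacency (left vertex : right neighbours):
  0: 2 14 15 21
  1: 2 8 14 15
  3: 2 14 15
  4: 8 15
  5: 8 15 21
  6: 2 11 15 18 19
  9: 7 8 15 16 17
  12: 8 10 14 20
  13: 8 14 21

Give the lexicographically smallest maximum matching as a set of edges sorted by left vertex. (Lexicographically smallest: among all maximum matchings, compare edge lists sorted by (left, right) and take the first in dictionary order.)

Lex-smallest maximum matching: {(0,2), (1,8), (3,14), (4,15), (5,21), (6,11), (9,7), (12,10)}

|M| = 8 (so the lex-smallest maximum matching has 8 edges)
process left vertices in ascending order; for each, take the smallest-labelled available neighbour that still permits 8 edges overall, or leave it unmatched if none does
lex-smallest matching: {0-2, 1-8, 3-14, 4-15, 5-21, 6-11, 9-7, 12-10}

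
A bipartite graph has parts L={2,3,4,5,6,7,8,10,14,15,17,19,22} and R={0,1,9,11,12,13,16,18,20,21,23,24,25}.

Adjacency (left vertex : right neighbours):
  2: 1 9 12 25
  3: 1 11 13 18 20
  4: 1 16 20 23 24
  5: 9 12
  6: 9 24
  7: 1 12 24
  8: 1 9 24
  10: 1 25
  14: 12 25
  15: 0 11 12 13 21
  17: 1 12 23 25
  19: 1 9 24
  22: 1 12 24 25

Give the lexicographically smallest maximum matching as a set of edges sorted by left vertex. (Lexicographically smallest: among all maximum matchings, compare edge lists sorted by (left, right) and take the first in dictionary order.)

|M| = 9 (so the lex-smallest maximum matching has 9 edges)
process left vertices in ascending order; for each, take the smallest-labelled available neighbour that still permits 9 edges overall, or leave it unmatched if none does
lex-smallest matching: {2-1, 3-11, 4-16, 5-9, 6-24, 7-12, 10-25, 15-0, 17-23}

Lex-smallest maximum matching: {(2,1), (3,11), (4,16), (5,9), (6,24), (7,12), (10,25), (15,0), (17,23)}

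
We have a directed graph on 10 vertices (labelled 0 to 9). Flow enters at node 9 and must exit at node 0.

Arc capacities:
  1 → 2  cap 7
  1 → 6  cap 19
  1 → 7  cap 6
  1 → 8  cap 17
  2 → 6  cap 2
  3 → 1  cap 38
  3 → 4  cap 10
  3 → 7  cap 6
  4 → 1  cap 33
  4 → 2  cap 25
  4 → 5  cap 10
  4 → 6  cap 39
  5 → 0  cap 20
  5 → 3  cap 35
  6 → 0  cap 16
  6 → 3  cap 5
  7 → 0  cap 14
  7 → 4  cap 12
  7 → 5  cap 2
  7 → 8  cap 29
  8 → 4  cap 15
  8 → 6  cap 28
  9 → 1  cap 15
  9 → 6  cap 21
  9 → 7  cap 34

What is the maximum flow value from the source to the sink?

Maximum flow value: 42

augment #1: 9→6→0 bottleneck 16, total now 16
augment #2: 9→7→0 bottleneck 14, total now 30
augment #3: 9→7→5→0 bottleneck 2, total now 32
augment #4: 9→7→4→5→0 bottleneck 10, total now 42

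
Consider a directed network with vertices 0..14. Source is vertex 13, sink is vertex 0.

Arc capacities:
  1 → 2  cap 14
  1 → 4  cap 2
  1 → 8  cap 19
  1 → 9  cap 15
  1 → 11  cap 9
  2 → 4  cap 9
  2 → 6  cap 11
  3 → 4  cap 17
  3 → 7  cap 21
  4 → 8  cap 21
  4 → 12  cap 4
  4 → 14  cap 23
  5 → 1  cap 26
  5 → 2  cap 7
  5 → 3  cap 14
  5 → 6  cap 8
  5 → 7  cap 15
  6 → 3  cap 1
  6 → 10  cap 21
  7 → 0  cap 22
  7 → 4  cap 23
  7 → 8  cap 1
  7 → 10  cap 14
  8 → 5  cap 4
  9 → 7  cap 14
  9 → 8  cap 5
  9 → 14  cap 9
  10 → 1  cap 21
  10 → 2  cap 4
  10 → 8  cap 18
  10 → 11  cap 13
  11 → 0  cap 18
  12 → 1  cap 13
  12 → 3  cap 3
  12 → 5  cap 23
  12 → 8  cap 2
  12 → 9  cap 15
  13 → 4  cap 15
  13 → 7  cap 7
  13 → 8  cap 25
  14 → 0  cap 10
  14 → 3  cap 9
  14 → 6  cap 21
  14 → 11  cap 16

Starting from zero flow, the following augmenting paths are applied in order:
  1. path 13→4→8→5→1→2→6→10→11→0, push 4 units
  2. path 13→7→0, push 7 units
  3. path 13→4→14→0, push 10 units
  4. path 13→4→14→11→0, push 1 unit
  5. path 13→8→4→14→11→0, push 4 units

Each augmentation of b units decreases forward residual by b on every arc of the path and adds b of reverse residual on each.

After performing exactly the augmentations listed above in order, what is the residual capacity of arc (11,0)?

Residual capacity of (11,0): 9

after path 1 (13→4→8→5→1→2→6→10→11→0, push 4): res(11,0)=14
after path 2 (13→7→0, push 7): res(11,0)=14
after path 3 (13→4→14→0, push 10): res(11,0)=14
after path 4 (13→4→14→11→0, push 1): res(11,0)=13
after path 5 (13→8→4→14→11→0, push 4): res(11,0)=9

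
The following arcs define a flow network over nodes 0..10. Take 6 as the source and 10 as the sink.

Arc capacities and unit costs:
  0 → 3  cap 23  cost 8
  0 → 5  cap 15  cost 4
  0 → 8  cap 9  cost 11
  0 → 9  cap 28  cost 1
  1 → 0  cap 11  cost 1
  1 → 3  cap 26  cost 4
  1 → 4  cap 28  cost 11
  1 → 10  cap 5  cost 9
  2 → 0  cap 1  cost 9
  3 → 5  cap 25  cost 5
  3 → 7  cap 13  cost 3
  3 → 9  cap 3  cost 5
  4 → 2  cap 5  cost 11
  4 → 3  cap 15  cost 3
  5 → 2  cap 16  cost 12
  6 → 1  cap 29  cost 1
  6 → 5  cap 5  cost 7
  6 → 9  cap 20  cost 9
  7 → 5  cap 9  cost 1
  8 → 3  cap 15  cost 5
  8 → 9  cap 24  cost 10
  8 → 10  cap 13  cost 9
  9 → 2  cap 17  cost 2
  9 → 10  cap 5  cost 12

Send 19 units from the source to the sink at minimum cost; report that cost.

Minimum cost for 19 units: 341

shortest-cost path #1: 6→1→10 push 5 @ unit cost 10 (adds 50)
shortest-cost path #2: 6→1→0→9→10 push 5 @ unit cost 15 (adds 75)
shortest-cost path #3: 6→1→0→8→10 push 6 @ unit cost 22 (adds 132)
shortest-cost path #4: 6→9→0→8→10 push 3 @ unit cost 28 (adds 84)
total cost = 341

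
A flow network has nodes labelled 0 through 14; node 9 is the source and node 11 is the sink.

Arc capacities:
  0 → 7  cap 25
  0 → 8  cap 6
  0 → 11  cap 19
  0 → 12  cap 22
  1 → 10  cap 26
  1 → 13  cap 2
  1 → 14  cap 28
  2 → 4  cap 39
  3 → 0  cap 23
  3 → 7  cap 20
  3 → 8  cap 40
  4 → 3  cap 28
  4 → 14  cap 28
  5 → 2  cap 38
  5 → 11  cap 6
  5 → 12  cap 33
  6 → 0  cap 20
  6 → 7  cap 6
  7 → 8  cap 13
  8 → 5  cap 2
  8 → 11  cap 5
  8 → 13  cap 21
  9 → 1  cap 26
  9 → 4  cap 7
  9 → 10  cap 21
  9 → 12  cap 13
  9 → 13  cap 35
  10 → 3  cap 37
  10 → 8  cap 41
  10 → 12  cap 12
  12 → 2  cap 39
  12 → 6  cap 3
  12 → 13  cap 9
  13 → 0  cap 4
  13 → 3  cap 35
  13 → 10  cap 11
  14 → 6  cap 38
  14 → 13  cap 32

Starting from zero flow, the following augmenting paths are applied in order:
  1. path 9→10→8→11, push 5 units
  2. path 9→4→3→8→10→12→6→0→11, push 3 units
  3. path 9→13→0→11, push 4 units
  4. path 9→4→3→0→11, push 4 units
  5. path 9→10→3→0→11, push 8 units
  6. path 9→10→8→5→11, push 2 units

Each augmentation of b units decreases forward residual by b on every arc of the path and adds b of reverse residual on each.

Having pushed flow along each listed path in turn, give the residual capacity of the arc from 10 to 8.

Residual capacity of (10,8): 37

after path 1 (9→10→8→11, push 5): res(10,8)=36
after path 2 (9→4→3→8→10→12→6→0→11, push 3): res(10,8)=39
after path 3 (9→13→0→11, push 4): res(10,8)=39
after path 4 (9→4→3→0→11, push 4): res(10,8)=39
after path 5 (9→10→3→0→11, push 8): res(10,8)=39
after path 6 (9→10→8→5→11, push 2): res(10,8)=37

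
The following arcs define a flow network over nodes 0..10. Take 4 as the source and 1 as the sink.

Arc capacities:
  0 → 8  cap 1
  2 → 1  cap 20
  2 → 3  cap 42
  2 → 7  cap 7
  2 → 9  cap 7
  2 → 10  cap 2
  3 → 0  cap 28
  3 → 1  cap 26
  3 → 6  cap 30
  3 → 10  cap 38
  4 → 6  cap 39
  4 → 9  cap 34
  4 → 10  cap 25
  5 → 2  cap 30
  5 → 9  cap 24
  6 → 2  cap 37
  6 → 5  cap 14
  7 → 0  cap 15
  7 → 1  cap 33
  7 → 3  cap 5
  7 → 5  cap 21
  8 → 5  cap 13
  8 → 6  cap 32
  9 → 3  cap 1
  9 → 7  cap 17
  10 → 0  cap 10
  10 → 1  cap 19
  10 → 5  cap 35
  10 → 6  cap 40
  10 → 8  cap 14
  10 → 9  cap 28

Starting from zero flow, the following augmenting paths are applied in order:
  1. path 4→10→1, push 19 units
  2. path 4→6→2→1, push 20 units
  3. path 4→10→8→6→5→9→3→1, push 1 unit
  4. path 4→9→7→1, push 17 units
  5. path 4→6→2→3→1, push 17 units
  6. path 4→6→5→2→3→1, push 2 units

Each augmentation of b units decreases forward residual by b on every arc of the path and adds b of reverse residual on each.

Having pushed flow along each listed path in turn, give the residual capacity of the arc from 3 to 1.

after path 1 (4→10→1, push 19): res(3,1)=26
after path 2 (4→6→2→1, push 20): res(3,1)=26
after path 3 (4→10→8→6→5→9→3→1, push 1): res(3,1)=25
after path 4 (4→9→7→1, push 17): res(3,1)=25
after path 5 (4→6→2→3→1, push 17): res(3,1)=8
after path 6 (4→6→5→2→3→1, push 2): res(3,1)=6

Residual capacity of (3,1): 6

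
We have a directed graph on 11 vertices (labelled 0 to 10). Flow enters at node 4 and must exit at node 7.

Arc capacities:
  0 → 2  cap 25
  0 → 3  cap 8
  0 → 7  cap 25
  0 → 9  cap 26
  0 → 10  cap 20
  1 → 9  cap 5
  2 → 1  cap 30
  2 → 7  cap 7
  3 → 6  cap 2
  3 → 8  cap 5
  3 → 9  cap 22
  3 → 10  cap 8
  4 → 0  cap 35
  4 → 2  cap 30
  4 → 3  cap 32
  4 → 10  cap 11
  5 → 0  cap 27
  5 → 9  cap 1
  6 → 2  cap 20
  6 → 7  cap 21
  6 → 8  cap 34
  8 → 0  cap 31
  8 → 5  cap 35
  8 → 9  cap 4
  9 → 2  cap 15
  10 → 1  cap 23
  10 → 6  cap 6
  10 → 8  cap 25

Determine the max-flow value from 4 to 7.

augment #1: 4→0→7 bottleneck 25, total now 25
augment #2: 4→2→7 bottleneck 7, total now 32
augment #3: 4→3→6→7 bottleneck 2, total now 34
augment #4: 4→10→6→7 bottleneck 6, total now 40

Maximum flow value: 40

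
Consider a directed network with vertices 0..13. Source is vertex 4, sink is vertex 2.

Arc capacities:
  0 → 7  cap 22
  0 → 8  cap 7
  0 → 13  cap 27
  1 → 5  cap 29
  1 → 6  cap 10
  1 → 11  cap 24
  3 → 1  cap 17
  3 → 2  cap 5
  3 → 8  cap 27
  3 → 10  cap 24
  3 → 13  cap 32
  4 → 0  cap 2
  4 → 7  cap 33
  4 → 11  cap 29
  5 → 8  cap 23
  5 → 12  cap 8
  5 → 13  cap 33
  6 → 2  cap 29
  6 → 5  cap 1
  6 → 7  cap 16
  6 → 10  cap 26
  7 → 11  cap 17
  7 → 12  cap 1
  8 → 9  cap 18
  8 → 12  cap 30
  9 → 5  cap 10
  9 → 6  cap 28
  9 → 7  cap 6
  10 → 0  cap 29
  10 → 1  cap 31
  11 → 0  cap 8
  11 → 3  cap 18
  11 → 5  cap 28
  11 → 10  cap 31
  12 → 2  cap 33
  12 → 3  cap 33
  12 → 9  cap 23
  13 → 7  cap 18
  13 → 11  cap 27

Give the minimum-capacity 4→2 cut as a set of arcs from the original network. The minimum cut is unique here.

augment #1: 4→7→12→2 push 1
augment #2: 4→11→3→2 push 5
augment #3: 4→0→8→12→2 push 2
augment #4: 4→11→5→12→2 push 8
augment #5: 4→11→0→8→12→2 push 5
augment #6: 4→11→3→1→6→2 push 10
augment #7: 4→11→3→8→12→2 push 1
augment #8: 4→7→11→3→8→12→2 push 2
augment #9: 4→7→11→5→8→12→2 push 14
augment #10: 4→7→11→5→8→9→6→2 push 1
max flow = 49; residual-reachable set from 4 gives S-side
cut edges (S→T): {(4,0), (4,11), (7,11), (7,12)} total cap 49

Min-cut arcs: {(4,0), (4,11), (7,11), (7,12)} (total capacity 49)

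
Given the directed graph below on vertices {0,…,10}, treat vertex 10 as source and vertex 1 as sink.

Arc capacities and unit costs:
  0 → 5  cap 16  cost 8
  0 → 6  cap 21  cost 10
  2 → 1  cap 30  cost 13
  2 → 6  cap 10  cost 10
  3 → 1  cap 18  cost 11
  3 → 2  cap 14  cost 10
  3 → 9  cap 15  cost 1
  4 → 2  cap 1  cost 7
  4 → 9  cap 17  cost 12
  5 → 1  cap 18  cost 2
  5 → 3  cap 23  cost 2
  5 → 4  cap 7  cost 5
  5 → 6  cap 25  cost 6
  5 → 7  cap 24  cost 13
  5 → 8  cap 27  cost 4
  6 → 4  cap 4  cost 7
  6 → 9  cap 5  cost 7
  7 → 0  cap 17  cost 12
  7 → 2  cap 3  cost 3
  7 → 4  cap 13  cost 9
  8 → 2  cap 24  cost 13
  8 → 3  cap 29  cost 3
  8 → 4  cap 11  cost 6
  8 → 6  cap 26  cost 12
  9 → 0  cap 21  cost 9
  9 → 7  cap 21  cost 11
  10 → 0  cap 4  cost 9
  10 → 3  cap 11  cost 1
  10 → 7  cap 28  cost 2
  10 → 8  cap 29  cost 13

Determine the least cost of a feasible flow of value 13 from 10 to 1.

Minimum cost for 13 units: 168

shortest-cost path #1: 10→3→1 push 11 @ unit cost 12 (adds 132)
shortest-cost path #2: 10→7→2→1 push 2 @ unit cost 18 (adds 36)
total cost = 168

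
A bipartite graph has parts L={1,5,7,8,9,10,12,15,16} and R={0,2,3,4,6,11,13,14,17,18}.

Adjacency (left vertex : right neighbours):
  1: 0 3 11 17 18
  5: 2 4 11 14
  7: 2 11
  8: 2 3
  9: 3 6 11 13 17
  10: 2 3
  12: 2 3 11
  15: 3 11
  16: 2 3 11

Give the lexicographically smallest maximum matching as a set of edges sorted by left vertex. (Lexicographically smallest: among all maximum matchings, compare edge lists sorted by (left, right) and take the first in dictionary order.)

Lex-smallest maximum matching: {(1,0), (5,4), (7,2), (8,3), (9,6), (12,11)}

|M| = 6 (so the lex-smallest maximum matching has 6 edges)
process left vertices in ascending order; for each, take the smallest-labelled available neighbour that still permits 6 edges overall, or leave it unmatched if none does
lex-smallest matching: {1-0, 5-4, 7-2, 8-3, 9-6, 12-11}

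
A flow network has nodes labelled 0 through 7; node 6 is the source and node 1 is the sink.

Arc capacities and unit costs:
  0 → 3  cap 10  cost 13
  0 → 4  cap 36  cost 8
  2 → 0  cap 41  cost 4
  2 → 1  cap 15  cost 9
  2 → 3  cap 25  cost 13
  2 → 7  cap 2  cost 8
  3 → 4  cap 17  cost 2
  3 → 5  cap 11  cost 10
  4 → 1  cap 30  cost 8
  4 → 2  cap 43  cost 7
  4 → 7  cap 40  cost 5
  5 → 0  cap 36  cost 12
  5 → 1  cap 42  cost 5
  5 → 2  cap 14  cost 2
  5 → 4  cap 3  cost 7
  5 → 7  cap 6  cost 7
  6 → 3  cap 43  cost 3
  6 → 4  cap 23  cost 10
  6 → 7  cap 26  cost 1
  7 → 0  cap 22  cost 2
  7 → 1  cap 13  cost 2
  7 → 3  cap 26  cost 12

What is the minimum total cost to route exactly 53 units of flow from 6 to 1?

shortest-cost path #1: 6→7→1 push 13 @ unit cost 3 (adds 39)
shortest-cost path #2: 6→3→4→1 push 17 @ unit cost 13 (adds 221)
shortest-cost path #3: 6→4→1 push 13 @ unit cost 18 (adds 234)
shortest-cost path #4: 6→3→5→1 push 10 @ unit cost 18 (adds 180)
total cost = 674

Minimum cost for 53 units: 674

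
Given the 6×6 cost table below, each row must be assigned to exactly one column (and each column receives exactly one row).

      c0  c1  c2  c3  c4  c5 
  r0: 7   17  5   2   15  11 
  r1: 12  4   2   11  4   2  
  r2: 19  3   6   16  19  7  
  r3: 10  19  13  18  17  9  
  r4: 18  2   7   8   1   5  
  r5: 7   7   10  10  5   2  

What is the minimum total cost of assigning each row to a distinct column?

optimal assignment: row0→col3 (cost 2), row1→col2 (cost 2), row2→col1 (cost 3), row3→col0 (cost 10), row4→col4 (cost 1), row5→col5 (cost 2)
total = 2 + 2 + 3 + 10 + 1 + 2 = 20

Minimum assignment cost: 20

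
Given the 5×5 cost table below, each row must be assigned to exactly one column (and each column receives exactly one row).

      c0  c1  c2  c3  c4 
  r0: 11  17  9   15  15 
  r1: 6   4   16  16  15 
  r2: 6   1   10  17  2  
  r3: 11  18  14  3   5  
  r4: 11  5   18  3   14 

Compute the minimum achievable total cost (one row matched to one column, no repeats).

Minimum assignment cost: 24

optimal assignment: row0→col2 (cost 9), row1→col0 (cost 6), row2→col1 (cost 1), row3→col4 (cost 5), row4→col3 (cost 3)
total = 9 + 6 + 1 + 5 + 3 = 24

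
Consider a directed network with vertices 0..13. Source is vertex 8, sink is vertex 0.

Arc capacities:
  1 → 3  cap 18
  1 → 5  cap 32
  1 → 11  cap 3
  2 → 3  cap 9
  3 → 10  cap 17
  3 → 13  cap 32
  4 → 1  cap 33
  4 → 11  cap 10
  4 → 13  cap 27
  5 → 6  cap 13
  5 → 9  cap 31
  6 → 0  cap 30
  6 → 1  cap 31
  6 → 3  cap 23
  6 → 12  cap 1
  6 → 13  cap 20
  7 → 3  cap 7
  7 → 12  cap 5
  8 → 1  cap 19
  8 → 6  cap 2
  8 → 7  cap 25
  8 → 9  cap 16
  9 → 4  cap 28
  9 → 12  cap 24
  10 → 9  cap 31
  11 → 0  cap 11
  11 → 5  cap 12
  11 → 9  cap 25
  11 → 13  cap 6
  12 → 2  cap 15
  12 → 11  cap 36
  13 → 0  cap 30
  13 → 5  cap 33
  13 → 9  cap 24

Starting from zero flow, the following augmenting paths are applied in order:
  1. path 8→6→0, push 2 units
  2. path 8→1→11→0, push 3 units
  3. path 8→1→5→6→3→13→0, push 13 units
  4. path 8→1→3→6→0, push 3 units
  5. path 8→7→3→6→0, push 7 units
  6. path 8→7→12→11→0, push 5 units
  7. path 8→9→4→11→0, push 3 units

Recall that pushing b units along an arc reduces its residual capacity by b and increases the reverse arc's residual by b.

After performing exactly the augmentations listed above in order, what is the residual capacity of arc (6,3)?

Residual capacity of (6,3): 20

after path 1 (8→6→0, push 2): res(6,3)=23
after path 2 (8→1→11→0, push 3): res(6,3)=23
after path 3 (8→1→5→6→3→13→0, push 13): res(6,3)=10
after path 4 (8→1→3→6→0, push 3): res(6,3)=13
after path 5 (8→7→3→6→0, push 7): res(6,3)=20
after path 6 (8→7→12→11→0, push 5): res(6,3)=20
after path 7 (8→9→4→11→0, push 3): res(6,3)=20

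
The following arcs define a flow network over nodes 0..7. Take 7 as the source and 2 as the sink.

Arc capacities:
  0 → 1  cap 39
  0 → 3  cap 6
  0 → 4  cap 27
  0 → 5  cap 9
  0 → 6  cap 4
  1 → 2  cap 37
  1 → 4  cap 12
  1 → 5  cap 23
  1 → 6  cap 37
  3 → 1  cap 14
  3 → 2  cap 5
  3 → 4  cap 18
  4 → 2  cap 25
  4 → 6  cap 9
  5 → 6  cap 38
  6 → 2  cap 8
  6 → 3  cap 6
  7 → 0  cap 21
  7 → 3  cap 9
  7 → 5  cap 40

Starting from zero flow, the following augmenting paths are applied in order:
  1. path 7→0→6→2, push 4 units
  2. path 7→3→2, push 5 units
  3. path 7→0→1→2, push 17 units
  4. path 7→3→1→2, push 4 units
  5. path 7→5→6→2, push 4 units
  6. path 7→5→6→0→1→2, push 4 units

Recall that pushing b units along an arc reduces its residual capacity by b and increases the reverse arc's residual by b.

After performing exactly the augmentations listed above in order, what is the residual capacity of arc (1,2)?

Residual capacity of (1,2): 12

after path 1 (7→0→6→2, push 4): res(1,2)=37
after path 2 (7→3→2, push 5): res(1,2)=37
after path 3 (7→0→1→2, push 17): res(1,2)=20
after path 4 (7→3→1→2, push 4): res(1,2)=16
after path 5 (7→5→6→2, push 4): res(1,2)=16
after path 6 (7→5→6→0→1→2, push 4): res(1,2)=12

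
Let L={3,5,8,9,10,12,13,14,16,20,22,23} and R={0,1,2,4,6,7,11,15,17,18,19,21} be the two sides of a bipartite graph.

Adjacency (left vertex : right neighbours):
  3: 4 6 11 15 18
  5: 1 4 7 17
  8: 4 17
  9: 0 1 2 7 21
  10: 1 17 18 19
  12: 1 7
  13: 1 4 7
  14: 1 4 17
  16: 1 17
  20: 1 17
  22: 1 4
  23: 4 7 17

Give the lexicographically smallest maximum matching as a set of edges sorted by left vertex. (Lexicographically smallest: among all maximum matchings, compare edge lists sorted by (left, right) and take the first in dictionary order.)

Lex-smallest maximum matching: {(3,6), (5,1), (8,4), (9,0), (10,18), (12,7), (14,17)}

|M| = 7 (so the lex-smallest maximum matching has 7 edges)
process left vertices in ascending order; for each, take the smallest-labelled available neighbour that still permits 7 edges overall, or leave it unmatched if none does
lex-smallest matching: {3-6, 5-1, 8-4, 9-0, 10-18, 12-7, 14-17}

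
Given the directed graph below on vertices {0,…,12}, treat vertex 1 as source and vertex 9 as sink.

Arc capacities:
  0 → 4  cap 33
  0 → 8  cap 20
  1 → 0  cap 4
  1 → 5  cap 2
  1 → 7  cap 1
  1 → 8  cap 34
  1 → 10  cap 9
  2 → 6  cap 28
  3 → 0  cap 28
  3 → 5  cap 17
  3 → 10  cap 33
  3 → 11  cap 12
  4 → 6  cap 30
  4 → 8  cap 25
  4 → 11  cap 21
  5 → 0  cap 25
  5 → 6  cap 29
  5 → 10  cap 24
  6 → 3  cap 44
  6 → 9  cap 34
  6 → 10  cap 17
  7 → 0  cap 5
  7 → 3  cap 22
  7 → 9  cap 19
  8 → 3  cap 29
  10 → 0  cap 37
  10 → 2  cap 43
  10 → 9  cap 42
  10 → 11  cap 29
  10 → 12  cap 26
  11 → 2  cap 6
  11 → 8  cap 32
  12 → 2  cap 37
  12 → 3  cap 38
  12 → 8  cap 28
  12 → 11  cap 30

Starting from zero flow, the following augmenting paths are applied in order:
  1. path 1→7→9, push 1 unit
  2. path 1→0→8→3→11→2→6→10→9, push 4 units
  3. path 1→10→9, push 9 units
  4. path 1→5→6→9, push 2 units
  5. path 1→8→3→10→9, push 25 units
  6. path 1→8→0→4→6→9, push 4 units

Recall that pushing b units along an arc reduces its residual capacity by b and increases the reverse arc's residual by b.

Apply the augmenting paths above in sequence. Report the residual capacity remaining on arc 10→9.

after path 1 (1→7→9, push 1): res(10,9)=42
after path 2 (1→0→8→3→11→2→6→10→9, push 4): res(10,9)=38
after path 3 (1→10→9, push 9): res(10,9)=29
after path 4 (1→5→6→9, push 2): res(10,9)=29
after path 5 (1→8→3→10→9, push 25): res(10,9)=4
after path 6 (1→8→0→4→6→9, push 4): res(10,9)=4

Residual capacity of (10,9): 4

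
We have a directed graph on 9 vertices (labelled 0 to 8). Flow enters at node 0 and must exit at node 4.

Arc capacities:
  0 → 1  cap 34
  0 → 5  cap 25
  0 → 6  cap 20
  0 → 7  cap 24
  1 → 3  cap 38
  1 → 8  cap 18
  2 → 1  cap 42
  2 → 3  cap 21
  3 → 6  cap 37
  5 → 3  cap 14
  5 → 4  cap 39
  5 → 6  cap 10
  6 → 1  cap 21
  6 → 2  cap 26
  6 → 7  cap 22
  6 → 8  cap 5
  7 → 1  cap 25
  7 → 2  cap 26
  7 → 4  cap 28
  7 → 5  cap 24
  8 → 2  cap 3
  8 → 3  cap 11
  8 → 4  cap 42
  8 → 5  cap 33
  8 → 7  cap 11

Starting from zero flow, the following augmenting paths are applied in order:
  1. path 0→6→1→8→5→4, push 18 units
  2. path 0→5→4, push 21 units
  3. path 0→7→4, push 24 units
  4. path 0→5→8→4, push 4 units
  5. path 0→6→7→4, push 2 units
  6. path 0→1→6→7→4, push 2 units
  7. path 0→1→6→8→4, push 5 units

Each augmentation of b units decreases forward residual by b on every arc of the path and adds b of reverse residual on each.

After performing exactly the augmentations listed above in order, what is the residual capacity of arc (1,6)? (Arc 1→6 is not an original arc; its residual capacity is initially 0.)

Residual capacity of (1,6): 11

after path 1 (0→6→1→8→5→4, push 18): res(1,6)=18
after path 2 (0→5→4, push 21): res(1,6)=18
after path 3 (0→7→4, push 24): res(1,6)=18
after path 4 (0→5→8→4, push 4): res(1,6)=18
after path 5 (0→6→7→4, push 2): res(1,6)=18
after path 6 (0→1→6→7→4, push 2): res(1,6)=16
after path 7 (0→1→6→8→4, push 5): res(1,6)=11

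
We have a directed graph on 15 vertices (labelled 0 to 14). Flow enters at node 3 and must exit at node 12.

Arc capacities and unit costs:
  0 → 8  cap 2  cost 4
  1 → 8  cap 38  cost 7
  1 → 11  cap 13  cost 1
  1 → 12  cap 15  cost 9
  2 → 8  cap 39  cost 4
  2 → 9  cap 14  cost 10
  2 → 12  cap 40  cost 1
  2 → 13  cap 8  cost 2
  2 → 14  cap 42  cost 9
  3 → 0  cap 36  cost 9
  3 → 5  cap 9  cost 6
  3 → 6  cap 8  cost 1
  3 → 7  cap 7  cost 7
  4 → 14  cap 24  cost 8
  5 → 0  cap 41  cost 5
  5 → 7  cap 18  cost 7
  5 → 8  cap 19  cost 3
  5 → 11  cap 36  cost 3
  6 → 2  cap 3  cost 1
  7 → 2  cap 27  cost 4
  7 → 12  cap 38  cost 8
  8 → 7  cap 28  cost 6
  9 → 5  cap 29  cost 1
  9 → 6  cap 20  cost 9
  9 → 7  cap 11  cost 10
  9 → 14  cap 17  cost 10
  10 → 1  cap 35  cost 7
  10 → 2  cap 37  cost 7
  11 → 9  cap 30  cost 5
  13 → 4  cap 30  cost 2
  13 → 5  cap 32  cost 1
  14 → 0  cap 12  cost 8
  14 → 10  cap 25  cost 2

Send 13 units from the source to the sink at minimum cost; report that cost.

Minimum cost for 13 units: 147

shortest-cost path #1: 3→6→2→12 push 3 @ unit cost 3 (adds 9)
shortest-cost path #2: 3→7→2→12 push 7 @ unit cost 12 (adds 84)
shortest-cost path #3: 3→5→7→2→12 push 3 @ unit cost 18 (adds 54)
total cost = 147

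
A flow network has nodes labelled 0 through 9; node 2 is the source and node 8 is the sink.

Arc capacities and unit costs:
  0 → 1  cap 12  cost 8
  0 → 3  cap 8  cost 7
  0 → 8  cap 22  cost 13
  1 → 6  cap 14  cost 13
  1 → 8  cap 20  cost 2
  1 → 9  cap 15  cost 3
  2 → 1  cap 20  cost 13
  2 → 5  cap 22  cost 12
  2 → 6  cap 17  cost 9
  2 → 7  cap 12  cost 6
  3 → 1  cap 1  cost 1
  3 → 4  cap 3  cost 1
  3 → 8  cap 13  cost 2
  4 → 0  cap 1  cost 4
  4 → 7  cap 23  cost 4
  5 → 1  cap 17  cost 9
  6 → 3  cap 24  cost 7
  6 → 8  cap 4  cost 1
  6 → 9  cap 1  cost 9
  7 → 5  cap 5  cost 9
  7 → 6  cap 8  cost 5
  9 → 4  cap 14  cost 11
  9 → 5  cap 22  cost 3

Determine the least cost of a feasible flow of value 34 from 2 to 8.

shortest-cost path #1: 2→6→8 push 4 @ unit cost 10 (adds 40)
shortest-cost path #2: 2→1→8 push 20 @ unit cost 15 (adds 300)
shortest-cost path #3: 2→6→3→8 push 10 @ unit cost 18 (adds 180)
total cost = 520

Minimum cost for 34 units: 520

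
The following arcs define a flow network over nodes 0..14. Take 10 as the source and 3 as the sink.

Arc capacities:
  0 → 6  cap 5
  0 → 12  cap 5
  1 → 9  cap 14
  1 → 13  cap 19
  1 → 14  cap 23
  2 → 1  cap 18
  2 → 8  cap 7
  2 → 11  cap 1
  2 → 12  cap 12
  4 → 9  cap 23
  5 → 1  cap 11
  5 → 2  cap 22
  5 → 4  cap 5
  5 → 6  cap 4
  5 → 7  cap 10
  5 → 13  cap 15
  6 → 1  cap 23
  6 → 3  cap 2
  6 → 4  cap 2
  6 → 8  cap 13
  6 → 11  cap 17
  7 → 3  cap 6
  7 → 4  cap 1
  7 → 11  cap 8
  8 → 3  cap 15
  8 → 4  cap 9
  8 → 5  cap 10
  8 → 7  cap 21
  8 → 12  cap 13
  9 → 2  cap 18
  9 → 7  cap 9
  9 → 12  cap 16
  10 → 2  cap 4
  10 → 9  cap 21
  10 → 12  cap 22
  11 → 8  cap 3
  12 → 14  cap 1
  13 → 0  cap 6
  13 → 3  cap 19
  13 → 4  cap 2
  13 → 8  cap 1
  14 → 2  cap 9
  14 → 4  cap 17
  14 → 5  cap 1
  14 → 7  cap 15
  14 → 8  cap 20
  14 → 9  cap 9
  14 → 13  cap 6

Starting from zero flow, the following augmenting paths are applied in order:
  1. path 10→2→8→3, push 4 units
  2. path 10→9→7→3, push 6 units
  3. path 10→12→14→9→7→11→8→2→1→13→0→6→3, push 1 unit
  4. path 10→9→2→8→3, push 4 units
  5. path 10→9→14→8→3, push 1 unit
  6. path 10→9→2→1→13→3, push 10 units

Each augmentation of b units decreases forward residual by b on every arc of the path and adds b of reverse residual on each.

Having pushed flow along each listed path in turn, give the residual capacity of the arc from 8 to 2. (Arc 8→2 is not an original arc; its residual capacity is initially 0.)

after path 1 (10→2→8→3, push 4): res(8,2)=4
after path 2 (10→9→7→3, push 6): res(8,2)=4
after path 3 (10→12→14→9→7→11→8→2→1→13→0→6→3, push 1): res(8,2)=3
after path 4 (10→9→2→8→3, push 4): res(8,2)=7
after path 5 (10→9→14→8→3, push 1): res(8,2)=7
after path 6 (10→9→2→1→13→3, push 10): res(8,2)=7

Residual capacity of (8,2): 7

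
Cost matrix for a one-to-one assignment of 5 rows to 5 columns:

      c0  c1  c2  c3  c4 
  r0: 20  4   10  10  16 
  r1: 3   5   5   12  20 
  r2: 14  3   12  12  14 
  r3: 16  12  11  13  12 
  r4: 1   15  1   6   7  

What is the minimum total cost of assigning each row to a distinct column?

optimal assignment: row0→col3 (cost 10), row1→col0 (cost 3), row2→col1 (cost 3), row3→col4 (cost 12), row4→col2 (cost 1)
total = 10 + 3 + 3 + 12 + 1 = 29

Minimum assignment cost: 29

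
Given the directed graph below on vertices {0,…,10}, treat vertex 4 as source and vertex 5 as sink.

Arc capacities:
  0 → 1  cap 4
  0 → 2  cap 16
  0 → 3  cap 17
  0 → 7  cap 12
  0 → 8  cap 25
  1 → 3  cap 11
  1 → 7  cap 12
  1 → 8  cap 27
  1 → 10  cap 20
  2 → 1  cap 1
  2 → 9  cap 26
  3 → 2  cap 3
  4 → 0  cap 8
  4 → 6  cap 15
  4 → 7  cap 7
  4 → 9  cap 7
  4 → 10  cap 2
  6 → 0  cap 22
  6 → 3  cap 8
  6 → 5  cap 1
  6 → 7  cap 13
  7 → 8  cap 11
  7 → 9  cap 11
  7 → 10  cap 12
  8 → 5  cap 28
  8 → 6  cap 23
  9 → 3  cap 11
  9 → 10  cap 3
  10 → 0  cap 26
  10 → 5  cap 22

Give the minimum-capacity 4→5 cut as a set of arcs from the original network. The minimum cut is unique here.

Min-cut arcs: {(2,1), (4,0), (4,6), (4,7), (4,10), (9,10)} (total capacity 36)

augment #1: 4→6→5 push 1
augment #2: 4→10→5 push 2
augment #3: 4→0→8→5 push 8
augment #4: 4→7→8→5 push 7
augment #5: 4→9→10→5 push 3
augment #6: 4→6→0→8→5 push 13
augment #7: 4→6→7→10→5 push 1
augment #8: 4→9→3→2→1→10→5 push 1
max flow = 36; residual-reachable set from 4 gives S-side
cut edges (S→T): {(2,1), (4,0), (4,6), (4,7), (4,10), (9,10)} total cap 36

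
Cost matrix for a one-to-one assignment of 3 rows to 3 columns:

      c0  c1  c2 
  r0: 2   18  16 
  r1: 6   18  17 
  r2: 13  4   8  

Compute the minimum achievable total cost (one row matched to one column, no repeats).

optimal assignment: row0→col0 (cost 2), row1→col2 (cost 17), row2→col1 (cost 4)
total = 2 + 17 + 4 = 23

Minimum assignment cost: 23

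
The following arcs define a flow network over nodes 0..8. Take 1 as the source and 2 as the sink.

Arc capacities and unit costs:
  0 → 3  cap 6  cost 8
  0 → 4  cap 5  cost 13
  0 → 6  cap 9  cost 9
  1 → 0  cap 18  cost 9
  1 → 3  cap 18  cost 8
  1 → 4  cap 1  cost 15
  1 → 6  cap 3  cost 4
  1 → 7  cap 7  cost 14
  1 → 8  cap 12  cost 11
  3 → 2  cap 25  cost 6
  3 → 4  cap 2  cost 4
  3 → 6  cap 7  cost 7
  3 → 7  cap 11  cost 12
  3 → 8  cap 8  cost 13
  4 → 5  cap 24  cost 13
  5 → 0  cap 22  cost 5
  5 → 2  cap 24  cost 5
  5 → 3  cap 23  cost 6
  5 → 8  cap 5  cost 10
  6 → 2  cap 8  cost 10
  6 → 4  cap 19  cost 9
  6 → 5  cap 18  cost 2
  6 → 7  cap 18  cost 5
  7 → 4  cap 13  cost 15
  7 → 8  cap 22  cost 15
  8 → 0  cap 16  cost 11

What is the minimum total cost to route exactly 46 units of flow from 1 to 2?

Minimum cost for 46 units: 1083

shortest-cost path #1: 1→6→5→2 push 3 @ unit cost 11 (adds 33)
shortest-cost path #2: 1→3→2 push 18 @ unit cost 14 (adds 252)
shortest-cost path #3: 1→0→3→2 push 6 @ unit cost 23 (adds 138)
shortest-cost path #4: 1→0→6→5→2 push 9 @ unit cost 25 (adds 225)
shortest-cost path #5: 1→4→5→2 push 1 @ unit cost 33 (adds 33)
shortest-cost path #6: 1→0→4→5→2 push 3 @ unit cost 40 (adds 120)
shortest-cost path #7: 1→7→4→5→2 push 6 @ unit cost 47 (adds 282)
total cost = 1083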